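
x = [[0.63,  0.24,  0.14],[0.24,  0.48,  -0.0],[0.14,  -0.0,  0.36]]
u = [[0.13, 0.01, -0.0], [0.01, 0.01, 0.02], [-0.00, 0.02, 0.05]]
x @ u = [[0.08, 0.01, 0.01], [0.04, 0.01, 0.01], [0.02, 0.01, 0.02]]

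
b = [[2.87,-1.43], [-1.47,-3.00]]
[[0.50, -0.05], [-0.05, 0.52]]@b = [[1.51, -0.56], [-0.91, -1.49]]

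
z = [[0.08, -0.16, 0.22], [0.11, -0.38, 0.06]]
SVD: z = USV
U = [[-0.53, -0.85],[-0.85, 0.53]]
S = [0.46, 0.17]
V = [[-0.29, 0.88, -0.36], [-0.05, -0.40, -0.92]]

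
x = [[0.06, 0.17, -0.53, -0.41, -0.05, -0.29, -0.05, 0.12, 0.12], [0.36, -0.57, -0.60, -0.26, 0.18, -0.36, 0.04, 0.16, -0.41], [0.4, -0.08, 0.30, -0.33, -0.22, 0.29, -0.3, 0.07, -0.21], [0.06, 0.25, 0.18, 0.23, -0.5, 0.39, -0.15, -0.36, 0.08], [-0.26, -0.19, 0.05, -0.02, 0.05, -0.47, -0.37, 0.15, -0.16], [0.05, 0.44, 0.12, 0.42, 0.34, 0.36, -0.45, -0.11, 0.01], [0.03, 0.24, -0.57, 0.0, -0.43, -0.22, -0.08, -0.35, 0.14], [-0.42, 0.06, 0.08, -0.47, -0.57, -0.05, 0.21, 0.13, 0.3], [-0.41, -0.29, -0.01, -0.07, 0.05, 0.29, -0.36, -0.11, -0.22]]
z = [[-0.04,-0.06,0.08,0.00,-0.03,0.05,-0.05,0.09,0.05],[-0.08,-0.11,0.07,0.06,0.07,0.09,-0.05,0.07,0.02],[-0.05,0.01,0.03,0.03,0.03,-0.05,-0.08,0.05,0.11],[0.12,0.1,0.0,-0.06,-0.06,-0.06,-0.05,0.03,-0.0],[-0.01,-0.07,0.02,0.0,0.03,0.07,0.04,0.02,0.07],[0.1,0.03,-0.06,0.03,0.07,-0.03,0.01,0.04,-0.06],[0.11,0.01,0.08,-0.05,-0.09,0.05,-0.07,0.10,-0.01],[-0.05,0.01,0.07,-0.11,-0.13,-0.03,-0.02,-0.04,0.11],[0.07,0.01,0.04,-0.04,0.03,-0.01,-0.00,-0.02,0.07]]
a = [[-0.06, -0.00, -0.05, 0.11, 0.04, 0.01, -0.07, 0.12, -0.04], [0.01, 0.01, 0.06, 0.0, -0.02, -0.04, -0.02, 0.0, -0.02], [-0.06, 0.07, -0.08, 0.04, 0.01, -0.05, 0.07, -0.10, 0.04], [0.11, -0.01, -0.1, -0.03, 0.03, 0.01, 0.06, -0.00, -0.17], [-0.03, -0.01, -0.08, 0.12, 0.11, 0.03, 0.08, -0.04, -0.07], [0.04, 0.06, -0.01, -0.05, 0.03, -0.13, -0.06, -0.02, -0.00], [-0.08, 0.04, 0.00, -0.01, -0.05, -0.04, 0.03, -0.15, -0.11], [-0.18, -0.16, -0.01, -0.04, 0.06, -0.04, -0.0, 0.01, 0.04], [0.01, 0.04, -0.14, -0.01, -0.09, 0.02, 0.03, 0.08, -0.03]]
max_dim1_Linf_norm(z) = 0.13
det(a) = 0.00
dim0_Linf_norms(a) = [0.18, 0.16, 0.14, 0.12, 0.11, 0.13, 0.08, 0.15, 0.17]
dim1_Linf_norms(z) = [0.09, 0.11, 0.11, 0.12, 0.07, 0.1, 0.11, 0.13, 0.07]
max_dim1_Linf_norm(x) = 0.6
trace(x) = 0.26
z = x @ a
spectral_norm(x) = 1.51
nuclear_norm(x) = 6.55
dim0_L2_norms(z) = [0.23, 0.18, 0.17, 0.16, 0.2, 0.16, 0.14, 0.17, 0.2]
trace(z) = -0.22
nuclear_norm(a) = 1.58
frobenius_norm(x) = 2.60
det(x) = 0.00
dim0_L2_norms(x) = [0.84, 0.89, 1.05, 0.89, 0.98, 0.97, 0.8, 0.6, 0.65]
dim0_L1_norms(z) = [0.63, 0.41, 0.45, 0.38, 0.54, 0.44, 0.37, 0.46, 0.5]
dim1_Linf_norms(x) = [0.53, 0.6, 0.4, 0.5, 0.47, 0.45, 0.57, 0.57, 0.41]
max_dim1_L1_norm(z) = 0.62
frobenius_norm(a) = 0.61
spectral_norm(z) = 0.33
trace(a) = -0.17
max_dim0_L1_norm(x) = 2.72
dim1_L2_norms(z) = [0.17, 0.22, 0.17, 0.2, 0.13, 0.16, 0.22, 0.23, 0.12]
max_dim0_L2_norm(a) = 0.25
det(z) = 0.00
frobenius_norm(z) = 0.55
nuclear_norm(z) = 1.25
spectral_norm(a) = 0.31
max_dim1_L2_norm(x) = 1.11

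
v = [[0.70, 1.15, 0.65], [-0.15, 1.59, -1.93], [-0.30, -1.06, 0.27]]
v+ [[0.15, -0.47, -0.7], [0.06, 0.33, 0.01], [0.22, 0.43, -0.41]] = [[0.85,0.68,-0.05], [-0.09,1.92,-1.92], [-0.08,-0.63,-0.14]]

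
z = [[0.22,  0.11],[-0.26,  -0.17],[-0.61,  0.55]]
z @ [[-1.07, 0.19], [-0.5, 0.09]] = [[-0.29,0.05], [0.36,-0.06], [0.38,-0.07]]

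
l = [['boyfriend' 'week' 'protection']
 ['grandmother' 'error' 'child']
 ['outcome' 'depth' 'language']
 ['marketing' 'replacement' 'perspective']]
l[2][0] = 'outcome'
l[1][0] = 'grandmother'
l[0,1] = 'week'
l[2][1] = 'depth'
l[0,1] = 'week'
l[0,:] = ['boyfriend', 'week', 'protection']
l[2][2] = 'language'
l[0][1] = 'week'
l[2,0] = 'outcome'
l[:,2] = ['protection', 'child', 'language', 'perspective']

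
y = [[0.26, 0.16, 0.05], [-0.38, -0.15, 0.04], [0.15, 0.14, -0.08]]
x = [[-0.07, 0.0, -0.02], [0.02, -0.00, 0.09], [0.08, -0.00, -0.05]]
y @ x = [[-0.01, 0.00, 0.01], [0.03, 0.00, -0.01], [-0.01, 0.0, 0.01]]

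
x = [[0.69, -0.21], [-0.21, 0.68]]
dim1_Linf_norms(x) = [0.69, 0.68]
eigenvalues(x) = [0.9, 0.47]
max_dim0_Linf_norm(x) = 0.69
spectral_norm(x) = 0.90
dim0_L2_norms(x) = [0.72, 0.71]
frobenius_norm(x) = 1.01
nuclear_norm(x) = 1.37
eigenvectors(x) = [[0.72,  0.7],[-0.7,  0.72]]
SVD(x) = [[-0.72, 0.7], [0.70, 0.72]] @ diag([0.8950595153760001, 0.47494048462399985]) @ [[-0.72,0.7], [0.70,0.72]]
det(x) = 0.43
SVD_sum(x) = [[0.46, -0.45],[-0.45, 0.44]] + [[0.23, 0.24], [0.24, 0.24]]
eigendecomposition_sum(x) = [[0.46, -0.45], [-0.45, 0.44]] + [[0.23, 0.24], [0.24, 0.24]]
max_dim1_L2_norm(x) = 0.72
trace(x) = 1.37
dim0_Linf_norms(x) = [0.69, 0.68]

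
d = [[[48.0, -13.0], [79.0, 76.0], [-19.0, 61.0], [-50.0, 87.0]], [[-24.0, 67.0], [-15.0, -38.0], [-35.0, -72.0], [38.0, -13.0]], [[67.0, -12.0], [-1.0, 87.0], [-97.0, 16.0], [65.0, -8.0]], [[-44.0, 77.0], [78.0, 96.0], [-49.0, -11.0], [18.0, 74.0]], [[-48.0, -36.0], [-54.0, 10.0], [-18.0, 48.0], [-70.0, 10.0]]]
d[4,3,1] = 10.0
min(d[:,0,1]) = -36.0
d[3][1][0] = 78.0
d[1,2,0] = -35.0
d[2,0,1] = -12.0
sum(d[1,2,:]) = -107.0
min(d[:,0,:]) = -48.0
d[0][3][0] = -50.0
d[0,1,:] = [79.0, 76.0]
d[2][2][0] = -97.0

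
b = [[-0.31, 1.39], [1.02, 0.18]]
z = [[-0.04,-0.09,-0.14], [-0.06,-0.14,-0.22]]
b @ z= [[-0.07, -0.17, -0.26], [-0.05, -0.12, -0.18]]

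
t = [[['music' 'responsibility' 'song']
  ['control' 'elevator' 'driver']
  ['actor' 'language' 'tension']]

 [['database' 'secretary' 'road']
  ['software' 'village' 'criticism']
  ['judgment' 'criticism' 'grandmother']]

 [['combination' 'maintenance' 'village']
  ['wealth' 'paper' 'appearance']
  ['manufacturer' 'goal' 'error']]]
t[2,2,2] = 'error'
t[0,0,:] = ['music', 'responsibility', 'song']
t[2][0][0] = 'combination'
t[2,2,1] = 'goal'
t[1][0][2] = 'road'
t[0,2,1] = 'language'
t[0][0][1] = 'responsibility'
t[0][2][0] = 'actor'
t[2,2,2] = 'error'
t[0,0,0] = 'music'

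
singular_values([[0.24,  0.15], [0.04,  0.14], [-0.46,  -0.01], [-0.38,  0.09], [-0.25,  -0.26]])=[0.7, 0.32]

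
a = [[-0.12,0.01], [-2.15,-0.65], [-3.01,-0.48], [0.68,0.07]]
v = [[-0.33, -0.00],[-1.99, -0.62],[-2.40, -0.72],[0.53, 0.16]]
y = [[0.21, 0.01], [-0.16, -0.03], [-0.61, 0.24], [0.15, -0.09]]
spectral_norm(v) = 3.32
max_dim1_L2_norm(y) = 0.66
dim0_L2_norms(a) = [3.76, 0.81]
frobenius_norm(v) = 3.32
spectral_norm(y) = 0.72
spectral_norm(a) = 3.84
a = y + v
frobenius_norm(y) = 0.73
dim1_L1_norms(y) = [0.22, 0.19, 0.85, 0.24]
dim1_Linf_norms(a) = [0.12, 2.15, 3.01, 0.68]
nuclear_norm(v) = 3.42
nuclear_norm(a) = 4.10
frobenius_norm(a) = 3.85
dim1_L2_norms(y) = [0.21, 0.16, 0.66, 0.17]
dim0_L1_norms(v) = [5.25, 1.5]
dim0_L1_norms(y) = [1.13, 0.37]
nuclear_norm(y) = 0.84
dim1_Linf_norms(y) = [0.21, 0.16, 0.61, 0.15]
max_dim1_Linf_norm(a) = 3.01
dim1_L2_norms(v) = [0.33, 2.08, 2.51, 0.55]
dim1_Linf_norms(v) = [0.33, 1.99, 2.4, 0.53]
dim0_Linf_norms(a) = [3.01, 0.65]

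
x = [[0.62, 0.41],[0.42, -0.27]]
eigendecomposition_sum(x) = [[0.68,0.26],[0.27,0.11]] + [[-0.06,0.15], [0.15,-0.38]]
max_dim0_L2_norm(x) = 0.75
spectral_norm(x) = 0.78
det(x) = -0.34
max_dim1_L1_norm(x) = 1.03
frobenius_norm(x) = 0.90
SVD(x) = [[-0.93, -0.38], [-0.38, 0.93]] @ diag([0.7835531310631679, 0.43341030306293593]) @ [[-0.94,-0.35], [0.35,-0.94]]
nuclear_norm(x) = 1.22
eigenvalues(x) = [0.78, -0.43]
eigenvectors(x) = [[0.93,-0.36], [0.37,0.93]]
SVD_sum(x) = [[0.68, 0.26],[0.28, 0.11]] + [[-0.06,0.15], [0.14,-0.38]]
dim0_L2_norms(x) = [0.75, 0.49]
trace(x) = 0.35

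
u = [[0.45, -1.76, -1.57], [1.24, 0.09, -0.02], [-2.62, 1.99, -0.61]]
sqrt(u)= [[0.97+0.45j, (-0.77-0.04j), -0.60+0.45j],  [0.49-0.24j, (0.73+0.02j), (-0.05-0.23j)],  [(-0.95+1.04j), 0.85-0.08j, 0.61+1.01j]]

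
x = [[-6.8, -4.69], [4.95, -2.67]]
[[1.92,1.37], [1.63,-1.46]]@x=[[-6.27, -12.66], [-18.31, -3.75]]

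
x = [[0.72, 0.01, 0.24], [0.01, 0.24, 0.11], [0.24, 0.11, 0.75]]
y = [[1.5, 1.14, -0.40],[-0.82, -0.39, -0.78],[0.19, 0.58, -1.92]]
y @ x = [[1.00, 0.24, 0.19], [-0.78, -0.19, -0.82], [-0.32, -0.07, -1.33]]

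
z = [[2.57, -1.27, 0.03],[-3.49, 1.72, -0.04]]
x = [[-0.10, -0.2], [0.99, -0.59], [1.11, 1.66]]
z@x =[[-1.48, 0.29],[2.01, -0.38]]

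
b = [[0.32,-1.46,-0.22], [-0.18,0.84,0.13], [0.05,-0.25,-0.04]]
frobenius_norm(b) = 1.76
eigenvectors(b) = [[(-0.86+0j), 0.52+0.45j, 0.52-0.45j], [0.49+0.00j, 0.22+0.10j, (0.22-0.1j)], [-0.14+0.00j, (-0.69+0j), -0.69-0.00j]]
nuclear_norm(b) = 1.77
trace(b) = 1.12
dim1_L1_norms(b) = [2.0, 1.15, 0.34]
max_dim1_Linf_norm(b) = 1.46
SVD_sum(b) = [[0.32,-1.46,-0.22], [-0.18,0.84,0.13], [0.05,-0.25,-0.04]] + [[0.0, 0.0, 0.00], [0.00, 0.0, 0.0], [-0.00, -0.00, -0.0]] + [[-0.0, -0.00, 0.00], [-0.00, -0.00, 0.0], [-0.0, -0.0, 0.00]]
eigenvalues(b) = [(1.12+0j), 0j, -0j]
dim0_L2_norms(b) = [0.37, 1.7, 0.26]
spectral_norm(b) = 1.76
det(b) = 0.00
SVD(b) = [[-0.86, -0.44, 0.27], [0.49, -0.54, 0.68], [-0.15, 0.72, 0.68]] @ diag([1.7617761083353825, 0.006649469087548965, 0.0008536155393366003]) @ [[-0.21, 0.97, 0.15], [-0.83, -0.1, -0.55], [-0.51, -0.24, 0.82]]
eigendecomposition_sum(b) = [[(0.32+0j), -1.47+0.00j, -0.23+0.00j], [(-0.18-0j), (0.84+0j), 0.13-0.00j], [(0.05+0j), -0.24+0.00j, -0.04+0.00j]] + [[0j, 0.00+0.00j, -0j],[-0j, -0j, 0.00-0.00j],[(-0+0j), -0.00+0.00j, (-0+0j)]] + [[-0j, -0j, 0j],[0j, 0j, 0j],[(-0-0j), (-0-0j), (-0-0j)]]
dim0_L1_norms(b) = [0.55, 2.55, 0.39]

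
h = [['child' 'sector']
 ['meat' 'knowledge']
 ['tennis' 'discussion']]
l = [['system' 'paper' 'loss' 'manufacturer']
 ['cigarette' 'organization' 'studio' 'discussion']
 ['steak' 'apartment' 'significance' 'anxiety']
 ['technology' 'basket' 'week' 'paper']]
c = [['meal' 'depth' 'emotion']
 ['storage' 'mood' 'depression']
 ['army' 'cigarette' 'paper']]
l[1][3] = 'discussion'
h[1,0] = 'meat'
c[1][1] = 'mood'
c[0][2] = 'emotion'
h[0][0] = 'child'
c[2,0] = 'army'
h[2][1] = 'discussion'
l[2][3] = 'anxiety'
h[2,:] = ['tennis', 'discussion']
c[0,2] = 'emotion'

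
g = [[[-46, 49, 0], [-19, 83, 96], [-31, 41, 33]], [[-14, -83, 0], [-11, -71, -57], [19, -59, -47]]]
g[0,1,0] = -19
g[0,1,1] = 83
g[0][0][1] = 49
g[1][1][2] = -57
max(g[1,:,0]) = 19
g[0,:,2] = [0, 96, 33]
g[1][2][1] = -59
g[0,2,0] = -31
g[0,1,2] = 96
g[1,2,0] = 19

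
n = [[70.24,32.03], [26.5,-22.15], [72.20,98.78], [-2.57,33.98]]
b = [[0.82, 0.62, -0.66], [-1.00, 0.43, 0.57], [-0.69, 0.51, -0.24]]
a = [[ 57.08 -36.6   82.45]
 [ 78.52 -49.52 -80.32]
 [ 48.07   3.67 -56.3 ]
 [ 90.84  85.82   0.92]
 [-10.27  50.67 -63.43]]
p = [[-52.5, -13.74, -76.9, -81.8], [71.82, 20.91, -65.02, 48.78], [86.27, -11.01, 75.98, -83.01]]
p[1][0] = 71.82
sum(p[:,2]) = -65.94000000000001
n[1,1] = -22.15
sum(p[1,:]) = 76.49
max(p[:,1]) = 20.91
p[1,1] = 20.91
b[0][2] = -0.663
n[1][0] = 26.5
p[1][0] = 71.82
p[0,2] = -76.9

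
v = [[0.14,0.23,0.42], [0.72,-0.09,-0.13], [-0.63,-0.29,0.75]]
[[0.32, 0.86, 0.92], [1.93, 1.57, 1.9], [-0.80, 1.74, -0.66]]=v@[[2.63, 2.33, 2.85], [-1.34, -3.21, -0.31], [0.63, 3.04, 1.40]]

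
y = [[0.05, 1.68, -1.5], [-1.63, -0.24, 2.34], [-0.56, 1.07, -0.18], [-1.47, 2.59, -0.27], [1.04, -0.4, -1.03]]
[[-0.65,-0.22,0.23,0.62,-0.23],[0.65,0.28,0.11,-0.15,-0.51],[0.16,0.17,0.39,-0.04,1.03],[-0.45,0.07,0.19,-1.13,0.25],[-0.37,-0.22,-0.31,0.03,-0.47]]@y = [[-0.95,0.90,0.49],[-0.8,0.96,0.23],[0.64,0.13,-0.96],[1.68,-3.6,0.85],[-0.02,-0.63,0.57]]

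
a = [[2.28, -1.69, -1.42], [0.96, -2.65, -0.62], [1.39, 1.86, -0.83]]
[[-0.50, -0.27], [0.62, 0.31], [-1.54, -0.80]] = a@[[-0.44, -0.23], [-0.43, -0.22], [0.16, 0.08]]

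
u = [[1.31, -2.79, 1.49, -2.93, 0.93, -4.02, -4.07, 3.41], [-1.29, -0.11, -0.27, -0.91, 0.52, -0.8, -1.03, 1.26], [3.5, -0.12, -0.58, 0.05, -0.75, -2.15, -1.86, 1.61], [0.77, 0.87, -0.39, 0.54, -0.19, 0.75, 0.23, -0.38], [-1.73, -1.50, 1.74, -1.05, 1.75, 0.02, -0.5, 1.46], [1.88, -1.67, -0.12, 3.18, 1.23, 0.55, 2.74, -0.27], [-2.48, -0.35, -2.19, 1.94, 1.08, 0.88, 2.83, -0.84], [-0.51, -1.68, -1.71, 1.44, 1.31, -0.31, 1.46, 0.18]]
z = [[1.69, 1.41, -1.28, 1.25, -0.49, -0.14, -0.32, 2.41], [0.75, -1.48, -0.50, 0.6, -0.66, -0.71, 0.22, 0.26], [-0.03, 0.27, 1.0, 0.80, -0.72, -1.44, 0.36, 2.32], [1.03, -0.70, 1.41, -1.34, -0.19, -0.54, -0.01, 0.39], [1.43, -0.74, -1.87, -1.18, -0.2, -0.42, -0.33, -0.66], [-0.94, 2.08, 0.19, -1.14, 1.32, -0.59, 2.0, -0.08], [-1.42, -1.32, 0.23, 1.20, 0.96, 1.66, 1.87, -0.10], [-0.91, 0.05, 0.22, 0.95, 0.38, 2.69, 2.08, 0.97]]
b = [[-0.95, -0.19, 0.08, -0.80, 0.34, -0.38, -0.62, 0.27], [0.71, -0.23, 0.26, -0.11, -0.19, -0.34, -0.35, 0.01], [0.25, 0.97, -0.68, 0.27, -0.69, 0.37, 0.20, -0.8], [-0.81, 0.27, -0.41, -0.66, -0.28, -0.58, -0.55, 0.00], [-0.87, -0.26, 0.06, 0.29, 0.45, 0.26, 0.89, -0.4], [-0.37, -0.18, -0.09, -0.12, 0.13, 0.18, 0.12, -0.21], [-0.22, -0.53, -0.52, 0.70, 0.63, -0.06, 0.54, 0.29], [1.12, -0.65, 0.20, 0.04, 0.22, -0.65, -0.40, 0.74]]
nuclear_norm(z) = 21.79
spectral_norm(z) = 5.47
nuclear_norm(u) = 26.11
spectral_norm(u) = 10.23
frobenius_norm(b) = 3.91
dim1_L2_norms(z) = [3.77, 2.1, 3.13, 2.41, 2.87, 3.56, 3.53, 3.8]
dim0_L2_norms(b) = [2.08, 1.38, 1.01, 1.32, 1.17, 1.12, 1.45, 1.24]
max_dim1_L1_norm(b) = 4.23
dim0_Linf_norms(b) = [1.12, 0.97, 0.68, 0.8, 0.69, 0.65, 0.89, 0.8]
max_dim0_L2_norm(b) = 2.08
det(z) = -260.48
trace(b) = -0.61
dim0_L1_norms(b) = [5.3, 3.28, 2.3, 2.99, 2.93, 2.82, 3.67, 2.72]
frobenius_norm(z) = 9.06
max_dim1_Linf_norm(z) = 2.69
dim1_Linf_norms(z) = [2.41, 1.48, 2.32, 1.41, 1.87, 2.08, 1.87, 2.69]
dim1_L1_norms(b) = [3.63, 2.2, 4.23, 3.56, 3.48, 1.4, 3.49, 4.02]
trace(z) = 1.92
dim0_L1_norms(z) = [8.2, 8.05, 6.7, 8.46, 4.92, 8.19, 7.19, 7.19]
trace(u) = 6.47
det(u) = -4.55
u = z @ b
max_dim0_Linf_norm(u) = 4.07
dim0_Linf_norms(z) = [1.69, 2.08, 1.87, 1.34, 1.32, 2.69, 2.08, 2.41]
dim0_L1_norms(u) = [13.47, 9.09, 8.49, 12.04, 7.76, 9.48, 14.72, 9.41]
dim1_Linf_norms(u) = [4.07, 1.29, 3.5, 0.87, 1.75, 3.18, 2.83, 1.71]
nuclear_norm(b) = 8.42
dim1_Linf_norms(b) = [0.95, 0.71, 0.97, 0.81, 0.89, 0.37, 0.7, 1.12]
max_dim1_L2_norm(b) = 1.7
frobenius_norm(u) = 13.28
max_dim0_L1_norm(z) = 8.46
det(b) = 0.02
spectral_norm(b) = 2.36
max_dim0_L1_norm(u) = 14.72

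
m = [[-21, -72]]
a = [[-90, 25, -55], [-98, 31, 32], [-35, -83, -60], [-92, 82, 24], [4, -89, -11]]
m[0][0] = -21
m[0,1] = -72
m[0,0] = -21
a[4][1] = -89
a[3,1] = 82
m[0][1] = -72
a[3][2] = 24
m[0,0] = -21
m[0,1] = -72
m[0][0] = -21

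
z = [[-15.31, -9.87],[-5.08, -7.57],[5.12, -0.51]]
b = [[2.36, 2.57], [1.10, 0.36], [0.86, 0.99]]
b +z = [[-12.95, -7.3], [-3.98, -7.21], [5.98, 0.48]]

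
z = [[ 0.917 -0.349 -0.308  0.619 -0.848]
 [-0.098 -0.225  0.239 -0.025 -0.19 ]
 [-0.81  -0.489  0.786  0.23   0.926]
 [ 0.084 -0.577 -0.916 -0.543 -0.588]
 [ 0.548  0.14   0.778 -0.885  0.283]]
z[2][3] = 0.23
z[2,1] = -0.489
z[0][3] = 0.619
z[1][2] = 0.239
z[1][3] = -0.025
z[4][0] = 0.548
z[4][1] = 0.14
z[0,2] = -0.308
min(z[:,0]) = -0.81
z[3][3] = -0.543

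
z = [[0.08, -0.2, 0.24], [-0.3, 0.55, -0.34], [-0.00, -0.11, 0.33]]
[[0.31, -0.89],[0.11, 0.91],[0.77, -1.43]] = z@ [[-0.29,2.85],[1.87,0.65],[2.95,-4.13]]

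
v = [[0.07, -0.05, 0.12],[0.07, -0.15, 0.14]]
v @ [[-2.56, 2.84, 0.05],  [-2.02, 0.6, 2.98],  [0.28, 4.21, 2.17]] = [[-0.04,0.67,0.11], [0.16,0.70,-0.14]]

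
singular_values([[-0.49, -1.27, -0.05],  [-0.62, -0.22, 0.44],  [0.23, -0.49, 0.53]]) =[1.5, 0.65, 0.63]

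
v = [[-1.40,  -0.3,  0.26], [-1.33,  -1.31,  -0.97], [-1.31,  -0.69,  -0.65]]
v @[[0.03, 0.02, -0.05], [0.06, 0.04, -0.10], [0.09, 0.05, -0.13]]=[[-0.04, -0.03, 0.07],[-0.21, -0.13, 0.32],[-0.14, -0.09, 0.22]]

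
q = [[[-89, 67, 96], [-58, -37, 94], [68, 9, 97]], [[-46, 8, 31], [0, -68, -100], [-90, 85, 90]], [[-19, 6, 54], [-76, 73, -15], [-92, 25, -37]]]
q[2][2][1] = 25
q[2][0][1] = 6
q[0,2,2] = 97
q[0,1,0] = -58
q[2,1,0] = -76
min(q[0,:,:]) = -89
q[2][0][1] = 6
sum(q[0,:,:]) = 247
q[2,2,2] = -37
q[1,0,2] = 31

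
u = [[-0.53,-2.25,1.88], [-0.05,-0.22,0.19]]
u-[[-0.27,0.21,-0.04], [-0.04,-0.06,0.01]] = [[-0.26, -2.46, 1.92], [-0.01, -0.16, 0.18]]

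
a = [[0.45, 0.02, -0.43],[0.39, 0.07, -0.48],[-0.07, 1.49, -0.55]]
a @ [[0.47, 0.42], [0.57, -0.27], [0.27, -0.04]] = [[0.11, 0.2], [0.09, 0.16], [0.67, -0.41]]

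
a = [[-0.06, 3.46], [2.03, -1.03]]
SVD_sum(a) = [[-0.80, 3.28], [0.35, -1.44]] + [[0.74, 0.18], [1.68, 0.41]]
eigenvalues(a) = [2.15, -3.24]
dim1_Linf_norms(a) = [3.46, 2.03]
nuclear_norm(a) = 5.58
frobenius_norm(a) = 4.14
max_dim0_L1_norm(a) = 4.49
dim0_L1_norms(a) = [2.09, 4.49]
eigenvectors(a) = [[0.84, -0.74], [0.54, 0.68]]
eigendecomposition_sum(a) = [[1.27,1.38], [0.81,0.88]] + [[-1.33, 2.08], [1.22, -1.91]]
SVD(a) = [[0.92, -0.4], [-0.40, -0.92]] @ diag([3.6865440681824992, 1.8884895640030506]) @ [[-0.24, 0.97], [-0.97, -0.24]]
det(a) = -6.96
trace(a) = -1.09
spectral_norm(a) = 3.69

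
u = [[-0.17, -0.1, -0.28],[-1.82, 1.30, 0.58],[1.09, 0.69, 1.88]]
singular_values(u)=[2.31, 2.31, 0.0]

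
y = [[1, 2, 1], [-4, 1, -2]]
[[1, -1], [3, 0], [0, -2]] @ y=[[5, 1, 3], [3, 6, 3], [8, -2, 4]]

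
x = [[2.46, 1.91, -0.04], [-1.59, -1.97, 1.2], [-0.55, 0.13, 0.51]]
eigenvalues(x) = [(-1.43+0j), (1.22+0.52j), (1.22-0.52j)]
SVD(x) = [[-0.74,-0.66,-0.1], [0.66,-0.70,-0.26], [0.10,-0.26,0.96]] @ diag([4.089368193724343, 1.0220850081772164, 0.6018388590105249]) @ [[-0.72,-0.66,0.21], [-0.36,0.09,-0.93], [-0.60,0.74,0.3]]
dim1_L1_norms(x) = [4.41, 4.76, 1.19]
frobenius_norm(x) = 4.26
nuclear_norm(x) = 5.71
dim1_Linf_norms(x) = [2.46, 1.97, 0.55]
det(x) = -2.52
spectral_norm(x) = 4.09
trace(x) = 1.00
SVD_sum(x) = [[2.18, 2.01, -0.65],[-1.94, -1.79, 0.58],[-0.3, -0.28, 0.09]] + [[0.24, -0.06, 0.63],[0.26, -0.06, 0.67],[0.1, -0.02, 0.25]] + [[0.04, -0.05, -0.02], [0.09, -0.12, -0.05], [-0.35, 0.43, 0.17]]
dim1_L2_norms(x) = [3.11, 2.8, 0.76]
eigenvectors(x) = [[0.43+0.00j, (-0.7+0j), (-0.7-0j)], [(-0.88+0j), (0.46-0.2j), 0.46+0.20j], [0.18+0.00j, (0.39-0.32j), (0.39+0.32j)]]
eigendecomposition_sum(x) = [[(0.24+0j),(0.73-0j),(-0.45+0j)], [-0.48-0.00j,-1.48+0.00j,0.91-0.00j], [(0.1+0j),(0.31-0j),(-0.19+0j)]] + [[1.11-0.64j, 0.59-0.52j, 0.20-1.00j], [(-0.56+0.74j), (-0.24+0.51j), (0.15+0.72j)], [-0.32+0.87j, (-0.09+0.56j), (0.35+0.65j)]] + [[1.11+0.64j, 0.59+0.52j, 0.20+1.00j], [(-0.56-0.74j), (-0.24-0.51j), 0.15-0.72j], [(-0.32-0.87j), -0.09-0.56j, 0.35-0.65j]]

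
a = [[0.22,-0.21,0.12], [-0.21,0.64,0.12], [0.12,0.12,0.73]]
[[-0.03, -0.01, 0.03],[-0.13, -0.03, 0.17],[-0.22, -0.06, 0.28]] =a@[[-0.23, -0.06, 0.29], [-0.24, -0.06, 0.31], [-0.22, -0.06, 0.29]]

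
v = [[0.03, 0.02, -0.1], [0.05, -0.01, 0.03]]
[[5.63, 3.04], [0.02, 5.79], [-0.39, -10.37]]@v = [[0.32, 0.08, -0.47], [0.29, -0.06, 0.17], [-0.53, 0.1, -0.27]]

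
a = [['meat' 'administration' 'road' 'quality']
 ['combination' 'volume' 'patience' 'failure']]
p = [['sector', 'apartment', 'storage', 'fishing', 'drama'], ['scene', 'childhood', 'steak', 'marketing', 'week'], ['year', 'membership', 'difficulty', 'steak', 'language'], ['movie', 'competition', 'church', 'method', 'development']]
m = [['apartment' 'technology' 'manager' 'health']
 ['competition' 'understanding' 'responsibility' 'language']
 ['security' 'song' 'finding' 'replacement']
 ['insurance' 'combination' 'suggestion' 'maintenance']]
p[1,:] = ['scene', 'childhood', 'steak', 'marketing', 'week']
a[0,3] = 'quality'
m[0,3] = 'health'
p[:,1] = ['apartment', 'childhood', 'membership', 'competition']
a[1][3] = 'failure'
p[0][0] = 'sector'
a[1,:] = ['combination', 'volume', 'patience', 'failure']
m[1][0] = 'competition'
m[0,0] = 'apartment'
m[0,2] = 'manager'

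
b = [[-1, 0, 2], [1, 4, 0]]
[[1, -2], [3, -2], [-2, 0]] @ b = [[-3, -8, 2], [-5, -8, 6], [2, 0, -4]]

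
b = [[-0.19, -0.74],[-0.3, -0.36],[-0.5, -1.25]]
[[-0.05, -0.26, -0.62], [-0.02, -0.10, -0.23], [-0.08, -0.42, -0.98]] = b@[[-0.03, -0.14, -0.34],[0.08, 0.39, 0.92]]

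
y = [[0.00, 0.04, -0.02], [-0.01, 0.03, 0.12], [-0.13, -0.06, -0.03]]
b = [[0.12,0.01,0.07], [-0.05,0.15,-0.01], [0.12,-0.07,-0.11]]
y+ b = [[0.12, 0.05, 0.05], [-0.06, 0.18, 0.11], [-0.01, -0.13, -0.14]]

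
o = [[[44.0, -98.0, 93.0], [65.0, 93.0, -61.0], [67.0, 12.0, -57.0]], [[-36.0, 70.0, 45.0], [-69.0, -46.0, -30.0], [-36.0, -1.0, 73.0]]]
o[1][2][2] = 73.0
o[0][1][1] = 93.0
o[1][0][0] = -36.0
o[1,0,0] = -36.0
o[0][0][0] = 44.0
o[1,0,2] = 45.0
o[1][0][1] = 70.0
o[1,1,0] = -69.0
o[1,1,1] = -46.0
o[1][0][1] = 70.0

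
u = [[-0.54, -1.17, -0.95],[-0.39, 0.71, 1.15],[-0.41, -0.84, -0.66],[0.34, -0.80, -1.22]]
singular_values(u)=[2.68, 0.96, 0.0]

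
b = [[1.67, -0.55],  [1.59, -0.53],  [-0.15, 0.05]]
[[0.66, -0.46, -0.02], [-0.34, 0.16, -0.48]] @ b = [[0.37, -0.12], [-0.24, 0.08]]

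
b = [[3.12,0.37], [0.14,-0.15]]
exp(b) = [[22.9, 2.48], [0.94, 0.95]]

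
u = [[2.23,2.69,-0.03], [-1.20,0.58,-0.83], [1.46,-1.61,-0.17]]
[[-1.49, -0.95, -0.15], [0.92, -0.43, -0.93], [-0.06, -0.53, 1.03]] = u @ [[-0.39, -0.33, 0.36], [-0.24, -0.07, -0.35], [-0.71, 0.95, 0.36]]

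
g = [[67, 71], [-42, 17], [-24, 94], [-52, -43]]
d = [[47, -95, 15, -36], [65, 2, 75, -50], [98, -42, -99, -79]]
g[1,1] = 17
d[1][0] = 65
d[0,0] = 47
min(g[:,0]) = -52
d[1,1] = 2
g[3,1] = -43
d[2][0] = 98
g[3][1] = -43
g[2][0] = -24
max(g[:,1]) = 94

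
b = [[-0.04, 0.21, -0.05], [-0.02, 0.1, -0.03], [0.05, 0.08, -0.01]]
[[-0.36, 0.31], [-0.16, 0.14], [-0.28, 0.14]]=b @ [[-2.03, 0.26],[-2.38, 1.77],[-1.2, 0.97]]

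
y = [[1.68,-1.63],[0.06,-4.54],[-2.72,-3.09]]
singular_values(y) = [5.83, 3.0]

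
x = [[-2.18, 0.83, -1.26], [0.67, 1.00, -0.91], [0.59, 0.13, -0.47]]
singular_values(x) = [2.67, 1.64, 0.28]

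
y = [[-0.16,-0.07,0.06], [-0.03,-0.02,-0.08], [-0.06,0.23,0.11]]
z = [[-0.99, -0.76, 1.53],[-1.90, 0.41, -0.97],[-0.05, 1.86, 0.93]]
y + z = [[-1.15, -0.83, 1.59],[-1.93, 0.39, -1.05],[-0.11, 2.09, 1.04]]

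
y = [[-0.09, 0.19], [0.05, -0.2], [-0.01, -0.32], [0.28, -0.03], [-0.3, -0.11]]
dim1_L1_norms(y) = [0.28, 0.25, 0.33, 0.31, 0.41]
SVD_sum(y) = [[0.01, 0.18], [-0.01, -0.20], [-0.02, -0.32], [-0.00, -0.01], [-0.01, -0.13]] + [[-0.10,0.01], [0.06,-0.0], [0.01,-0.0], [0.28,-0.02], [-0.29,0.02]]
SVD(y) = [[0.42,0.24], [-0.45,-0.14], [-0.73,-0.02], [-0.03,-0.66], [-0.29,0.69]] @ diag([0.43765213468681097, 0.4231555376029923]) @ [[0.06, 1.00],[-1.00, 0.06]]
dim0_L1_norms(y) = [0.73, 0.85]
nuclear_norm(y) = 0.86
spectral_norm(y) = 0.44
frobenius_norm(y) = 0.61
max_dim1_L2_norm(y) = 0.32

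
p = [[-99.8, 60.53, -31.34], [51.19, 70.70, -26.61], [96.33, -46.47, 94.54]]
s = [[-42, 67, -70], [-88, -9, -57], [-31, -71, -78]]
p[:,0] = [-99.8, 51.19, 96.33]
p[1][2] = -26.61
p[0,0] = -99.8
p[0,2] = -31.34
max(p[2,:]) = 96.33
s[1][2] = -57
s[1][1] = -9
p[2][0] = 96.33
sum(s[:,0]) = -161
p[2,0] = 96.33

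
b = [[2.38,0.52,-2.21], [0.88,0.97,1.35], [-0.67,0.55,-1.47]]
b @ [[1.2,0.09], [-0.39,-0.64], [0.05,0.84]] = [[2.54,-1.98], [0.75,0.59], [-1.09,-1.65]]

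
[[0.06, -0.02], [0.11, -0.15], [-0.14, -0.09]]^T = [[0.06, 0.11, -0.14], [-0.02, -0.15, -0.09]]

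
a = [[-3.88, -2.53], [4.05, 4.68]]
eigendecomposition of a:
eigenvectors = [[-0.87, 0.33], [0.49, -0.94]]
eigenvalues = [-2.44, 3.24]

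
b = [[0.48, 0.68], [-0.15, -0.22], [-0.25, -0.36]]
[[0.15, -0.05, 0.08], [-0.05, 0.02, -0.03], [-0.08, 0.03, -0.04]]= b@[[-0.74, 0.26, -0.39], [0.74, -0.26, 0.39]]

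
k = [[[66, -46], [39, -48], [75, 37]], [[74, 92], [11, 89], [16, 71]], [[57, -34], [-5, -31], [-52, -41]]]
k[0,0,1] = -46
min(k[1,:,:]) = 11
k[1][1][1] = 89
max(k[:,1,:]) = 89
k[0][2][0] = 75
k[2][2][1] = -41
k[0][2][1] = 37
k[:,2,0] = [75, 16, -52]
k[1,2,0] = 16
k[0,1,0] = 39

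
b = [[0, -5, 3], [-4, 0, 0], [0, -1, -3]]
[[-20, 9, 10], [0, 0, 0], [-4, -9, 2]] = b@[[0, 0, 0], [4, 0, -2], [0, 3, 0]]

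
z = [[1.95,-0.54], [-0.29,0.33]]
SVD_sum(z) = [[1.94, -0.58], [-0.36, 0.11]] + [[0.01, 0.04], [0.07, 0.22]]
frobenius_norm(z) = 2.07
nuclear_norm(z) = 2.29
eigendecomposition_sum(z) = [[1.94, -0.61], [-0.33, 0.10]] + [[0.01, 0.07], [0.04, 0.23]]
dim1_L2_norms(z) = [2.02, 0.44]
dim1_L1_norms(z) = [2.49, 0.62]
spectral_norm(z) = 2.06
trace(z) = 2.28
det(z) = 0.49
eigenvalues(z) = [2.04, 0.24]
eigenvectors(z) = [[0.99, 0.30],[-0.17, 0.95]]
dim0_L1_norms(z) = [2.24, 0.87]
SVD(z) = [[-0.98, 0.18], [0.18, 0.98]] @ diag([2.056956212561133, 0.23670897660663218]) @ [[-0.96, 0.29], [0.29, 0.96]]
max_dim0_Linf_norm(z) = 1.95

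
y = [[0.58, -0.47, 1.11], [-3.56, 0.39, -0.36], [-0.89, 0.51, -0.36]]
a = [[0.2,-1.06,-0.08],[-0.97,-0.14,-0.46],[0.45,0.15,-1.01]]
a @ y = [[3.96,-0.55,0.63], [0.35,0.17,-0.86], [0.63,-0.67,0.81]]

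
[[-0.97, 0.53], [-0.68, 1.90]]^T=[[-0.97, -0.68],  [0.53, 1.90]]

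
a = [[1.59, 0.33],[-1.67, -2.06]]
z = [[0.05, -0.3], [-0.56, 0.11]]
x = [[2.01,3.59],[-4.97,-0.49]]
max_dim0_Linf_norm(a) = 2.06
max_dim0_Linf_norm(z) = 0.56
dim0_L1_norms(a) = [3.26, 2.39]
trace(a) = -0.47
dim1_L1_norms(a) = [1.92, 3.73]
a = z @ x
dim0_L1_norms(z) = [0.61, 0.41]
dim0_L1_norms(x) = [6.98, 4.08]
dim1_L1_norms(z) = [0.35, 0.67]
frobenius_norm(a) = 3.11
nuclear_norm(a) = 3.89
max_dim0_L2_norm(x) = 5.36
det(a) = -2.72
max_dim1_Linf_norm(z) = 0.56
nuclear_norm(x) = 8.69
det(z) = -0.16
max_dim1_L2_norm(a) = 2.65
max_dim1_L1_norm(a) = 3.73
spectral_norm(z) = 0.58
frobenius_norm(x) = 6.47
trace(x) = 1.52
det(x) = 16.86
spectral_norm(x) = 5.77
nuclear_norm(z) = 0.86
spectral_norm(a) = 2.97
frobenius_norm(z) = 0.65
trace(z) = 0.16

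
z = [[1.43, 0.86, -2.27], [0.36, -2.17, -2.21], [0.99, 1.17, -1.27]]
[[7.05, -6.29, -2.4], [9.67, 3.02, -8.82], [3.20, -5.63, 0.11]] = z@[[2.30,0.34,0.65], [-1.72,-3.16,1.93], [-2.31,1.79,2.20]]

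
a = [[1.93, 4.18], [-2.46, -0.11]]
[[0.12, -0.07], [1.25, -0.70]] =a@ [[-0.52, 0.29], [0.27, -0.15]]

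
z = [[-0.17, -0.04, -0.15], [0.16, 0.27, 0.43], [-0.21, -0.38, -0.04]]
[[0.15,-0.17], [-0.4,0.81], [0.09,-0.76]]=z @ [[-0.14, -0.02], [-0.06, 1.93], [-0.85, 0.67]]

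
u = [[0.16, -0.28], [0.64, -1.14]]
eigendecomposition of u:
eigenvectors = [[0.87, 0.24], [0.49, 0.97]]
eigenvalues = [0.0, -0.98]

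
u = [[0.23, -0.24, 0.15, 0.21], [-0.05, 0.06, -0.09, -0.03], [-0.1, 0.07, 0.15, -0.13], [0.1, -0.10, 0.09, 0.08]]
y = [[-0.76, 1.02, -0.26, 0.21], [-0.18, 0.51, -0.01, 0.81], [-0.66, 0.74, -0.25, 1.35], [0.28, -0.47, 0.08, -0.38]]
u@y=[[-0.17, 0.12, -0.08, -0.02], [0.08, -0.07, 0.03, -0.07], [-0.07, 0.11, -0.02, 0.29], [-0.1, 0.08, -0.04, 0.03]]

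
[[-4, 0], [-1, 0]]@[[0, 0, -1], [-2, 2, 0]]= [[0, 0, 4], [0, 0, 1]]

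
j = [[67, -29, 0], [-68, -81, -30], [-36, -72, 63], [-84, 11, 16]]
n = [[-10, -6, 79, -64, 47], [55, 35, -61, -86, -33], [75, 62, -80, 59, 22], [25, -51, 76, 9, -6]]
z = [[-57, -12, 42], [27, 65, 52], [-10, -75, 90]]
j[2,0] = -36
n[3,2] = 76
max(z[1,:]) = 65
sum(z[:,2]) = 184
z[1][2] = 52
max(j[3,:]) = 16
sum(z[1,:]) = 144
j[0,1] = -29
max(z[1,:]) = 65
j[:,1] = [-29, -81, -72, 11]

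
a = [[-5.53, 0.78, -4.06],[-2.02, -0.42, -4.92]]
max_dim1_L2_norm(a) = 6.9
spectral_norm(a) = 8.39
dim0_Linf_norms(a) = [5.53, 0.78, 4.92]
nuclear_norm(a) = 10.79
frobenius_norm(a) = 8.73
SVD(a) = [[-0.81, -0.59], [-0.59, 0.81]] @ diag([8.387389394040753, 2.4057845191813674]) @ [[0.67, -0.05, 0.74], [0.69, -0.33, -0.65]]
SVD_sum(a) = [[-4.55,  0.31,  -4.98], [-3.35,  0.22,  -3.67]] + [[-0.98, 0.47, 0.92],[1.33, -0.64, -1.25]]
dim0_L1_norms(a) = [7.55, 1.2, 8.98]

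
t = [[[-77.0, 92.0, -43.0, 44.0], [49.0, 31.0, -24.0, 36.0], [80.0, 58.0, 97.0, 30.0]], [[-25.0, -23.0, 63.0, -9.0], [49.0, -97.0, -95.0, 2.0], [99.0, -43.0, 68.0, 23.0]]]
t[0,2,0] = 80.0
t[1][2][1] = -43.0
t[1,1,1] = -97.0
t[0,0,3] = 44.0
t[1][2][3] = 23.0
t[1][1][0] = 49.0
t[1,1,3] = 2.0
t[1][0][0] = -25.0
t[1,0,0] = -25.0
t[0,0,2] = -43.0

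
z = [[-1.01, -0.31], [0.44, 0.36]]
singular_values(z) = [1.18, 0.19]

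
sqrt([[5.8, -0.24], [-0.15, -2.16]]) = [[2.41+0.00j, (-0.07+0.04j)], [(-0.05+0.03j), 0.00+1.47j]]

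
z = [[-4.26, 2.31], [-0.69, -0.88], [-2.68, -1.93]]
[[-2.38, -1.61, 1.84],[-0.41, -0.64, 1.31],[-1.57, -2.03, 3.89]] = z@[[0.57, 0.54, -0.87], [0.02, 0.3, -0.81]]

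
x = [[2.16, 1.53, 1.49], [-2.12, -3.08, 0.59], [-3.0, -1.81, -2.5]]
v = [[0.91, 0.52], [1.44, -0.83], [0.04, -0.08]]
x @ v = [[4.23,-0.27], [-6.34,1.41], [-5.44,0.14]]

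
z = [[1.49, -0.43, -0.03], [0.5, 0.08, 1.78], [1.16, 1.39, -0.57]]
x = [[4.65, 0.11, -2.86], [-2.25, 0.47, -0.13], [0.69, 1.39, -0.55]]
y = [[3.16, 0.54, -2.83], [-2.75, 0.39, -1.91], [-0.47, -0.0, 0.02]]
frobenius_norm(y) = 5.47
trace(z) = 1.00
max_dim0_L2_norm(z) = 1.95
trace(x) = 4.57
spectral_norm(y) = 4.43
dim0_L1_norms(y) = [6.38, 0.93, 4.76]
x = y + z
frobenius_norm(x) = 6.15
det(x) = 9.36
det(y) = 0.02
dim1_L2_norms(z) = [1.55, 1.85, 1.9]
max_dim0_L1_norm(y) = 6.38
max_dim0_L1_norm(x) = 7.59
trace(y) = 3.57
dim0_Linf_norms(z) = [1.49, 1.39, 1.78]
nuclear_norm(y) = 7.63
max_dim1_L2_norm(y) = 4.28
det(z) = -4.78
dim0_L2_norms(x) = [5.21, 1.47, 2.92]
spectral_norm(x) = 5.85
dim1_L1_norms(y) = [6.53, 5.05, 0.49]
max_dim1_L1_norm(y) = 6.53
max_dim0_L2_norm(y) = 4.22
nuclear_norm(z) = 5.20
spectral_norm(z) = 2.07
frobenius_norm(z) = 3.07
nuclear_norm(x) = 8.46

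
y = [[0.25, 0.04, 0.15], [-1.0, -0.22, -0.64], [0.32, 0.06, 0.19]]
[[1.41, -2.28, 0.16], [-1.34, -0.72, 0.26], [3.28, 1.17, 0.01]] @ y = [[2.68, 0.57, 1.70], [0.47, 0.12, 0.31], [-0.35, -0.13, -0.25]]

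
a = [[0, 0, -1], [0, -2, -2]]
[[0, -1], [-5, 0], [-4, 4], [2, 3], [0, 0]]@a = [[0, 2, 2], [0, 0, 5], [0, -8, -4], [0, -6, -8], [0, 0, 0]]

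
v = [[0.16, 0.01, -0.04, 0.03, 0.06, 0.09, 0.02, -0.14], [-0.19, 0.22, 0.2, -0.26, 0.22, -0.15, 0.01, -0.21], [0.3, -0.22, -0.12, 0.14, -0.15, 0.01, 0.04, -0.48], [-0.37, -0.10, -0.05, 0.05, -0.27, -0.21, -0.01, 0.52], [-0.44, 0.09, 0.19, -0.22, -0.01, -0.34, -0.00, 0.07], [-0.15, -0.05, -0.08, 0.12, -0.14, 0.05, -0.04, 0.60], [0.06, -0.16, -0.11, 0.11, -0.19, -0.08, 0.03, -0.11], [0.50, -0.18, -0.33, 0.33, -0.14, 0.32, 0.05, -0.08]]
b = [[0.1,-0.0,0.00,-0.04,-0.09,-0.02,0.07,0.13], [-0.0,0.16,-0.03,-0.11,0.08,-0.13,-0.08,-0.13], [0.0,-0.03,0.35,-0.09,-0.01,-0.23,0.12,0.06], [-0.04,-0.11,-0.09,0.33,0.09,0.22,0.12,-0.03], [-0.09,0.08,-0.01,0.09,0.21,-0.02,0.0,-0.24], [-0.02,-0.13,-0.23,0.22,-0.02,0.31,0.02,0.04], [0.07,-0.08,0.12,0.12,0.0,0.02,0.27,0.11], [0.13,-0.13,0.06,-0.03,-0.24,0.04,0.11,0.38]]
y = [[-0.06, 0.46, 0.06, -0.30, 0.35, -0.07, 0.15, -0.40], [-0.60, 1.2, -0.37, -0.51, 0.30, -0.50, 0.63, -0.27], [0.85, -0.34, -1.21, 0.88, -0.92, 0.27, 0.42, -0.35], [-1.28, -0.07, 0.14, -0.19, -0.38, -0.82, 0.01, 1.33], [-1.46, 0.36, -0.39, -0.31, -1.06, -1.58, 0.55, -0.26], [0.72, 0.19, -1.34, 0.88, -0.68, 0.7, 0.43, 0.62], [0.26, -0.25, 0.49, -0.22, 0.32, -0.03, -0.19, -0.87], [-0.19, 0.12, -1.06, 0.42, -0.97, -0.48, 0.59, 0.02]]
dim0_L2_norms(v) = [0.87, 0.42, 0.47, 0.52, 0.47, 0.55, 0.08, 0.97]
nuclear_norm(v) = 2.90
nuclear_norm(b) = 2.11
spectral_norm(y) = 3.35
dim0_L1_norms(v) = [2.17, 1.03, 1.12, 1.26, 1.18, 1.25, 0.2, 2.21]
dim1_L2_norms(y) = [0.79, 1.73, 2.07, 2.07, 2.55, 2.16, 1.15, 1.69]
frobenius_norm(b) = 1.12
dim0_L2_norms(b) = [0.2, 0.29, 0.45, 0.45, 0.35, 0.47, 0.35, 0.5]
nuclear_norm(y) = 10.16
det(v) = -0.00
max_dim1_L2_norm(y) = 2.55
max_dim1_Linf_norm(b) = 0.38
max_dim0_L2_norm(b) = 0.5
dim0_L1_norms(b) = [0.45, 0.72, 0.89, 1.03, 0.74, 0.99, 0.79, 1.12]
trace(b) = 2.11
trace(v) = 0.30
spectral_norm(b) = 0.73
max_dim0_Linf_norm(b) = 0.38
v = b @ y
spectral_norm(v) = 1.29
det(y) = -0.00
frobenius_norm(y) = 5.25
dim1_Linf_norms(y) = [0.46, 1.2, 1.21, 1.33, 1.58, 1.34, 0.87, 1.06]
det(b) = -0.00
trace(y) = -0.79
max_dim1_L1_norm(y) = 5.97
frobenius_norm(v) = 1.71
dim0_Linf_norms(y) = [1.46, 1.2, 1.34, 0.88, 1.06, 1.58, 0.63, 1.33]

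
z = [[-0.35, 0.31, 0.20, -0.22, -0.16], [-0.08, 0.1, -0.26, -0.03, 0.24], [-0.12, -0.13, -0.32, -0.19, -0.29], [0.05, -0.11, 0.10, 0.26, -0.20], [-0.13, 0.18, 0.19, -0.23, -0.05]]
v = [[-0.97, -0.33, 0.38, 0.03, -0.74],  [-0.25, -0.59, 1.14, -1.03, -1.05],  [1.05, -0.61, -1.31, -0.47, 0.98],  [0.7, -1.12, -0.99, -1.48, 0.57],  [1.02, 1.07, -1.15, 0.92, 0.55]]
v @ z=[[0.42, -0.52, -0.37, 0.33, -0.0], [0.08, -0.36, -0.56, -0.17, -0.17], [-0.31, 0.66, 0.93, -0.31, 0.11], [-0.18, 0.50, 0.71, -0.45, 0.17], [-0.33, 0.57, 0.49, 0.07, 0.22]]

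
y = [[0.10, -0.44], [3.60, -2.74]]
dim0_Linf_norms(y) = [3.6, 2.74]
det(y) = 1.31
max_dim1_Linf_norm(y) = 3.6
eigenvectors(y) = [[0.5, 0.21], [0.87, 0.98]]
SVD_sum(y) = [[0.28, -0.21], [3.59, -2.76]] + [[-0.18, -0.23],[0.01, 0.02]]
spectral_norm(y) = 4.54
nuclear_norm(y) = 4.83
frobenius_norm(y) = 4.55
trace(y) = -2.64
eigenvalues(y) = [-0.66, -1.98]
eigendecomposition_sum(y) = [[-1.05,0.22], [-1.81,0.38]] + [[1.15, -0.66], [5.41, -3.12]]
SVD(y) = [[-0.08, -1.00],  [-1.0, 0.08]] @ diag([4.537383055376768, 0.2887126751283776]) @ [[-0.79, 0.61], [0.61, 0.79]]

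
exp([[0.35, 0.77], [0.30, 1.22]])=[[1.65, 1.81],[0.7, 3.69]]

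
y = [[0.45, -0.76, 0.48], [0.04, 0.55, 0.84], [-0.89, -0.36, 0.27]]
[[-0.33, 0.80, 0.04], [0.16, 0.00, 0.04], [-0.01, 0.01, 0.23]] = y @[[-0.13, 0.35, -0.19],  [0.34, -0.60, -0.09],  [-0.03, 0.38, 0.11]]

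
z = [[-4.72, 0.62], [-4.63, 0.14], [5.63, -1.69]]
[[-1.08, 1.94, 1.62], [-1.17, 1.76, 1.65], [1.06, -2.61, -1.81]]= z @ [[0.26, -0.37, -0.36],[0.24, 0.31, -0.13]]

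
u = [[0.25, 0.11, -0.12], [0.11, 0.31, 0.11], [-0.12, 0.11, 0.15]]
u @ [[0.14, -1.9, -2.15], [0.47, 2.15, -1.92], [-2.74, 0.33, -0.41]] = [[0.42, -0.28, -0.7], [-0.14, 0.49, -0.88], [-0.38, 0.51, -0.01]]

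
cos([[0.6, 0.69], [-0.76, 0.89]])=[[1.03, -0.51], [0.56, 0.82]]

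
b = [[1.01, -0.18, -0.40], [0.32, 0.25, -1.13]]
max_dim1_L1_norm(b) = 1.7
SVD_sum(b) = [[0.58, 0.05, -0.73], [0.68, 0.06, -0.85]] + [[0.43,-0.23,0.33], [-0.36,0.19,-0.28]]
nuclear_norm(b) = 2.20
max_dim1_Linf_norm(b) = 1.13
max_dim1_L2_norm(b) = 1.2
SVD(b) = [[-0.65, -0.76], [-0.76, 0.65]] @ diag([1.4374616171172638, 0.7668142534633932]) @ [[-0.63, -0.05, 0.78], [-0.73, 0.39, -0.56]]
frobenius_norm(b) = 1.63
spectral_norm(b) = 1.44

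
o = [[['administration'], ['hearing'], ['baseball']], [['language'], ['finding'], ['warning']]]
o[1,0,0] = 'language'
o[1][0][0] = 'language'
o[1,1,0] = 'finding'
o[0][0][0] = 'administration'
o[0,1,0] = 'hearing'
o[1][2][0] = 'warning'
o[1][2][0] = 'warning'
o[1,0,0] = 'language'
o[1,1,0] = 'finding'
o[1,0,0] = 'language'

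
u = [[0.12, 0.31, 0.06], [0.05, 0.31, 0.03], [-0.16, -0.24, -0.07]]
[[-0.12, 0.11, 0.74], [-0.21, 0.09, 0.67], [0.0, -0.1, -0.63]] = u @[[1.15, 0.96, 0.52], [-0.92, 0.32, 2.0], [0.51, -1.80, 0.93]]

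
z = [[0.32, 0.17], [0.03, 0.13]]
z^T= [[0.32,0.03], [0.17,0.13]]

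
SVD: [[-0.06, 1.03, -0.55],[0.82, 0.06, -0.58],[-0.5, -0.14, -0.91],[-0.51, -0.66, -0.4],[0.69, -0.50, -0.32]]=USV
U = [[-0.82,0.07,-0.29],[-0.42,0.14,0.64],[-0.14,0.77,-0.17],[0.36,0.59,-0.09],[0.05,0.17,0.69]]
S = [1.35, 1.31, 1.28]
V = [[-0.28,-0.83,0.49], [-0.36,-0.39,-0.85], [0.89,-0.41,-0.19]]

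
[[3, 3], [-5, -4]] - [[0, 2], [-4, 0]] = [[3, 1], [-1, -4]]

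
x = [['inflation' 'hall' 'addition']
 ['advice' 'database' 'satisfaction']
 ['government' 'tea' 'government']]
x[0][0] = 'inflation'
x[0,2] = 'addition'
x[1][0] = 'advice'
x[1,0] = 'advice'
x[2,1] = 'tea'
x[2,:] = ['government', 'tea', 'government']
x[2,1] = 'tea'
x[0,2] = 'addition'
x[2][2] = 'government'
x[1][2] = 'satisfaction'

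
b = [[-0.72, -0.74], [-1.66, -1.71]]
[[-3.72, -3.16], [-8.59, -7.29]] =b @ [[3.39, 2.88], [1.73, 1.47]]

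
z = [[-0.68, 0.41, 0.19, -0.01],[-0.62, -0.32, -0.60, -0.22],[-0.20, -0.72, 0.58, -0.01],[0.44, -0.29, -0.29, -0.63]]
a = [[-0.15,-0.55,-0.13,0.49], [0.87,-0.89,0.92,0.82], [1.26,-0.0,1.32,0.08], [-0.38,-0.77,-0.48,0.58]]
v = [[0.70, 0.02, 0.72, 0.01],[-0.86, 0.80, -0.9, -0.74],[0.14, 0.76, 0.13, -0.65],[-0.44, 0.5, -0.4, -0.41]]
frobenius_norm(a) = 2.88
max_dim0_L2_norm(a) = 1.68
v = z @ a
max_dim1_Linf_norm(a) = 1.32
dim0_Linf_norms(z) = [0.68, 0.72, 0.6, 0.63]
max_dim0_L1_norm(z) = 1.94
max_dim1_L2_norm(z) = 0.95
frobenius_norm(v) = 2.36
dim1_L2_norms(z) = [0.82, 0.95, 0.95, 0.87]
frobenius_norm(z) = 1.79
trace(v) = 1.22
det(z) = -0.42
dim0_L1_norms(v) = [2.14, 2.08, 2.15, 1.81]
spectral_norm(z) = 1.09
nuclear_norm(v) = 3.24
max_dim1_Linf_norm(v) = 0.9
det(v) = -0.00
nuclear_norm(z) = 3.43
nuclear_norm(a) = 4.07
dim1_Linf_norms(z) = [0.68, 0.62, 0.72, 0.63]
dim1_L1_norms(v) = [1.45, 3.3, 1.68, 1.75]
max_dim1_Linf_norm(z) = 0.72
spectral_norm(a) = 2.38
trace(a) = 0.86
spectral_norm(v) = 2.08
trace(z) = -1.05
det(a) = 0.00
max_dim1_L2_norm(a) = 1.83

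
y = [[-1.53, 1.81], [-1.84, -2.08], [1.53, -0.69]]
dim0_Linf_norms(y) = [1.84, 2.08]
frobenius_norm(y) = 4.02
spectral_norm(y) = 2.84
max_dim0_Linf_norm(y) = 2.08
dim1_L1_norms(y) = [3.34, 3.92, 2.22]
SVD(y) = [[0.53, 0.65], [-0.84, 0.50], [-0.14, -0.57]] @ diag([2.8423611036570633, 2.8402435382229823]) @ [[0.19, 0.98], [-0.98, 0.19]]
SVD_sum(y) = [[0.28, 1.47], [-0.44, -2.34], [-0.07, -0.39]] + [[-1.81, 0.34], [-1.4, 0.26], [1.6, -0.30]]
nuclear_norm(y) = 5.68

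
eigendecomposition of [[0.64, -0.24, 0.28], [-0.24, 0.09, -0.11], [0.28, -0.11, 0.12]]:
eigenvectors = [[0.87, -0.49, -0.09], [-0.33, -0.70, 0.64], [0.38, 0.52, 0.76]]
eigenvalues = [0.85, 0.0, -0.01]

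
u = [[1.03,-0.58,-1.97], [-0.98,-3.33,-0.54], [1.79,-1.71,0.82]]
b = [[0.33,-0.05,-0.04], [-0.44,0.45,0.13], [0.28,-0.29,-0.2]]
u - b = [[0.70, -0.53, -1.93], [-0.54, -3.78, -0.67], [1.51, -1.42, 1.02]]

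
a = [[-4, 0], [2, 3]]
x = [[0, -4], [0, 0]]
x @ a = [[-8, -12], [0, 0]]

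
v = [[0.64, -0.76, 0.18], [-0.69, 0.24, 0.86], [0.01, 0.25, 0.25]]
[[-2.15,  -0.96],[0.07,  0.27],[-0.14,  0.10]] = v@[[-1.68, -0.53], [1.05, 0.74], [-1.56, -0.32]]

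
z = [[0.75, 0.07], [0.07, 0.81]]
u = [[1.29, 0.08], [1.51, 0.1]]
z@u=[[1.07, 0.07], [1.31, 0.09]]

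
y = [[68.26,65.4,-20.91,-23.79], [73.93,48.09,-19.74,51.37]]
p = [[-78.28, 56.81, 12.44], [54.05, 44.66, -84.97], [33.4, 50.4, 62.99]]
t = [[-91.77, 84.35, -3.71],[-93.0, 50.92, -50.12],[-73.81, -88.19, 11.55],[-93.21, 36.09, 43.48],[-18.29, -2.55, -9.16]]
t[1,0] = -93.0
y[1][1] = 48.09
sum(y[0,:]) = 88.96000000000004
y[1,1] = 48.09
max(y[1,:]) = 73.93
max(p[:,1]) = 56.81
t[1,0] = -93.0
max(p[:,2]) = 62.99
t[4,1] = -2.55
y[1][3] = 51.37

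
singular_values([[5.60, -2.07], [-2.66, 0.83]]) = [6.59, 0.13]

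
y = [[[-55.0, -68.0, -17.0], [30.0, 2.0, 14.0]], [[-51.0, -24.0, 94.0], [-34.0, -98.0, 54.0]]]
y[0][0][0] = -55.0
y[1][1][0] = -34.0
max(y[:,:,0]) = 30.0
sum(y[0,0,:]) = -140.0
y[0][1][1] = 2.0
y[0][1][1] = 2.0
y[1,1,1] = -98.0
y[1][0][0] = -51.0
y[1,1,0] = -34.0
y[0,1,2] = 14.0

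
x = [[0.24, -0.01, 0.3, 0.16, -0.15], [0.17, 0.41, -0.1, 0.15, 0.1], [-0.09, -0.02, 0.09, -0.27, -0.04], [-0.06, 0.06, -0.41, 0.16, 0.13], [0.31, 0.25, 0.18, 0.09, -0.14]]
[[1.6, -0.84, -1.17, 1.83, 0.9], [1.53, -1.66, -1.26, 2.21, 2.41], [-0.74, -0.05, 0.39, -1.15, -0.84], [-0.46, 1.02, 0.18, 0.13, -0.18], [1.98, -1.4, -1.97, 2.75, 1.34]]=x@ [[0.13, -1.44, -4.92, 3.96, -1.28], [3.52, -3.43, -1.38, 3.35, 4.93], [2.23, -4.11, 0.74, -0.2, 4.29], [3.55, 0.21, 0.26, 3.1, 3.95], [-2.45, -4.48, 1.80, -3.17, 4.45]]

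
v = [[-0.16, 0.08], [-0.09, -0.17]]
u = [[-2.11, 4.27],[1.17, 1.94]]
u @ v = [[-0.05, -0.89], [-0.36, -0.24]]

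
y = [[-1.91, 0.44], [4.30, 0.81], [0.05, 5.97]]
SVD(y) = [[-0.01,  0.42], [-0.27,  -0.87], [-0.96,  0.24]] @ diag([6.0885136427817805, 4.643404098466998]) @ [[-0.19,-0.98], [-0.98,0.19]]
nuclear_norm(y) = 10.73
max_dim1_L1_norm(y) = 6.02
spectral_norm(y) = 6.09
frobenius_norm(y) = 7.66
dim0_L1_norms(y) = [6.26, 7.22]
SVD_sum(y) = [[0.01,  0.06], [0.31,  1.60], [1.13,  5.76]] + [[-1.92, 0.38], [3.99, -0.79], [-1.08, 0.21]]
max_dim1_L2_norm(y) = 5.97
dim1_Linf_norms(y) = [1.91, 4.3, 5.97]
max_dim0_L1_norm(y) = 7.22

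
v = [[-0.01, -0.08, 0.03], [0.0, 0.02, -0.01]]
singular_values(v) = [0.09, 0.0]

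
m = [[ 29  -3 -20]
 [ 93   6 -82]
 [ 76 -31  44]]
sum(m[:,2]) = -58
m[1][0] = 93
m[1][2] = -82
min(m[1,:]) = -82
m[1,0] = 93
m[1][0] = 93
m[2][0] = 76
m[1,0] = 93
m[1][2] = -82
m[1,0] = 93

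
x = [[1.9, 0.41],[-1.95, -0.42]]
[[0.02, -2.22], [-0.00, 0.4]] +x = [[1.92, -1.81], [-1.95, -0.02]]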